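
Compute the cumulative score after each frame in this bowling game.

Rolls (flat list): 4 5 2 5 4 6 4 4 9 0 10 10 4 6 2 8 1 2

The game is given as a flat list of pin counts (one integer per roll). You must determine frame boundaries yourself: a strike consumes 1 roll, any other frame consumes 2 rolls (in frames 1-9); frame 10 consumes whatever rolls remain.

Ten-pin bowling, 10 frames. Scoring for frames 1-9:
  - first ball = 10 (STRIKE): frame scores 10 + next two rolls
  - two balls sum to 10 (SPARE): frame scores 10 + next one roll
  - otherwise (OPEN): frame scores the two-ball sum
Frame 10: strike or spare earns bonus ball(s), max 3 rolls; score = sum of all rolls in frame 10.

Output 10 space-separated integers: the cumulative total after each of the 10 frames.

Frame 1: OPEN (4+5=9). Cumulative: 9
Frame 2: OPEN (2+5=7). Cumulative: 16
Frame 3: SPARE (4+6=10). 10 + next roll (4) = 14. Cumulative: 30
Frame 4: OPEN (4+4=8). Cumulative: 38
Frame 5: OPEN (9+0=9). Cumulative: 47
Frame 6: STRIKE. 10 + next two rolls (10+4) = 24. Cumulative: 71
Frame 7: STRIKE. 10 + next two rolls (4+6) = 20. Cumulative: 91
Frame 8: SPARE (4+6=10). 10 + next roll (2) = 12. Cumulative: 103
Frame 9: SPARE (2+8=10). 10 + next roll (1) = 11. Cumulative: 114
Frame 10: OPEN. Sum of all frame-10 rolls (1+2) = 3. Cumulative: 117

Answer: 9 16 30 38 47 71 91 103 114 117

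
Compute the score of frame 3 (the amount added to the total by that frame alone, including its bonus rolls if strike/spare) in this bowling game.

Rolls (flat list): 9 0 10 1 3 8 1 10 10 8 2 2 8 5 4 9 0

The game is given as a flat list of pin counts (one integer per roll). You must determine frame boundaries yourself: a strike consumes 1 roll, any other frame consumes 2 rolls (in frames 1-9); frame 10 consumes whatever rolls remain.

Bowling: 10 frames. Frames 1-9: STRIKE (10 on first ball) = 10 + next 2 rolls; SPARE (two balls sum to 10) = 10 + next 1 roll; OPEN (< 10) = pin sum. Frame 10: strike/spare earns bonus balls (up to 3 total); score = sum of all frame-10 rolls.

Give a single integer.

Answer: 4

Derivation:
Frame 1: OPEN (9+0=9). Cumulative: 9
Frame 2: STRIKE. 10 + next two rolls (1+3) = 14. Cumulative: 23
Frame 3: OPEN (1+3=4). Cumulative: 27
Frame 4: OPEN (8+1=9). Cumulative: 36
Frame 5: STRIKE. 10 + next two rolls (10+8) = 28. Cumulative: 64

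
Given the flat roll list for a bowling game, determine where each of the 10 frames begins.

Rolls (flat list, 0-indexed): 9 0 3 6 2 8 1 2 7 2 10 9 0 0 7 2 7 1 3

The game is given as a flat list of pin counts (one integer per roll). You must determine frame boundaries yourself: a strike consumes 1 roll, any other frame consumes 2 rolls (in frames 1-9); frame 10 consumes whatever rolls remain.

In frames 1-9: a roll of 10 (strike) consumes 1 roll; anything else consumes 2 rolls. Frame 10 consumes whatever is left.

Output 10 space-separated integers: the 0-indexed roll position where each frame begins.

Frame 1 starts at roll index 0: rolls=9,0 (sum=9), consumes 2 rolls
Frame 2 starts at roll index 2: rolls=3,6 (sum=9), consumes 2 rolls
Frame 3 starts at roll index 4: rolls=2,8 (sum=10), consumes 2 rolls
Frame 4 starts at roll index 6: rolls=1,2 (sum=3), consumes 2 rolls
Frame 5 starts at roll index 8: rolls=7,2 (sum=9), consumes 2 rolls
Frame 6 starts at roll index 10: roll=10 (strike), consumes 1 roll
Frame 7 starts at roll index 11: rolls=9,0 (sum=9), consumes 2 rolls
Frame 8 starts at roll index 13: rolls=0,7 (sum=7), consumes 2 rolls
Frame 9 starts at roll index 15: rolls=2,7 (sum=9), consumes 2 rolls
Frame 10 starts at roll index 17: 2 remaining rolls

Answer: 0 2 4 6 8 10 11 13 15 17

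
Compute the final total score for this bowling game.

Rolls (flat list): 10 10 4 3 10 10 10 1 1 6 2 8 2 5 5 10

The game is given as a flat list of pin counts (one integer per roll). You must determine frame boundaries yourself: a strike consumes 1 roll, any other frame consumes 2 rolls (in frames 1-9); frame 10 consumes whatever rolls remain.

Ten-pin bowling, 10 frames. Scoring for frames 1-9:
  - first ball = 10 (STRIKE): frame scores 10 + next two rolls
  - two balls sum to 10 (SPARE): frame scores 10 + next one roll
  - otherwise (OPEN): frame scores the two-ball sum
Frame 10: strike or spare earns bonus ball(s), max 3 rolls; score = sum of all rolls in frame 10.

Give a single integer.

Answer: 156

Derivation:
Frame 1: STRIKE. 10 + next two rolls (10+4) = 24. Cumulative: 24
Frame 2: STRIKE. 10 + next two rolls (4+3) = 17. Cumulative: 41
Frame 3: OPEN (4+3=7). Cumulative: 48
Frame 4: STRIKE. 10 + next two rolls (10+10) = 30. Cumulative: 78
Frame 5: STRIKE. 10 + next two rolls (10+1) = 21. Cumulative: 99
Frame 6: STRIKE. 10 + next two rolls (1+1) = 12. Cumulative: 111
Frame 7: OPEN (1+1=2). Cumulative: 113
Frame 8: OPEN (6+2=8). Cumulative: 121
Frame 9: SPARE (8+2=10). 10 + next roll (5) = 15. Cumulative: 136
Frame 10: SPARE. Sum of all frame-10 rolls (5+5+10) = 20. Cumulative: 156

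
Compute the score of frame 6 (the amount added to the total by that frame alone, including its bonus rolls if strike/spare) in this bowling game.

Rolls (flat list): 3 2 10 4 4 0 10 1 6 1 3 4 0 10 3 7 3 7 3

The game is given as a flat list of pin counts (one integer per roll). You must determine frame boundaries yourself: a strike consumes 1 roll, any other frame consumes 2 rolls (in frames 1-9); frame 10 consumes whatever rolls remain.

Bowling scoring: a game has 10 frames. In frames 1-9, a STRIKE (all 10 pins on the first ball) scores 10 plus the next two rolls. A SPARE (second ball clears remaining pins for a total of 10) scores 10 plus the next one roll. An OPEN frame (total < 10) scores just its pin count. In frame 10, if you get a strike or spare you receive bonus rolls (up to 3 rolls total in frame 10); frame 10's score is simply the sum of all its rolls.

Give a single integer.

Answer: 4

Derivation:
Frame 1: OPEN (3+2=5). Cumulative: 5
Frame 2: STRIKE. 10 + next two rolls (4+4) = 18. Cumulative: 23
Frame 3: OPEN (4+4=8). Cumulative: 31
Frame 4: SPARE (0+10=10). 10 + next roll (1) = 11. Cumulative: 42
Frame 5: OPEN (1+6=7). Cumulative: 49
Frame 6: OPEN (1+3=4). Cumulative: 53
Frame 7: OPEN (4+0=4). Cumulative: 57
Frame 8: STRIKE. 10 + next two rolls (3+7) = 20. Cumulative: 77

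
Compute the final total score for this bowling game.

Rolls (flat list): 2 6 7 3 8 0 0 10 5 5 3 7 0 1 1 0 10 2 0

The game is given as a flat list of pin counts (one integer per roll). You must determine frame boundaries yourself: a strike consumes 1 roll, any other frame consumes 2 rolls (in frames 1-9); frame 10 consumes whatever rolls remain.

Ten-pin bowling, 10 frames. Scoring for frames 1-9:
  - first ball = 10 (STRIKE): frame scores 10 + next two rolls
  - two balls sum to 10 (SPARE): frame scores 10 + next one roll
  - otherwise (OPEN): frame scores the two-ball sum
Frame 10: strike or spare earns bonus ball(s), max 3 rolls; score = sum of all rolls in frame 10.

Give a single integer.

Answer: 88

Derivation:
Frame 1: OPEN (2+6=8). Cumulative: 8
Frame 2: SPARE (7+3=10). 10 + next roll (8) = 18. Cumulative: 26
Frame 3: OPEN (8+0=8). Cumulative: 34
Frame 4: SPARE (0+10=10). 10 + next roll (5) = 15. Cumulative: 49
Frame 5: SPARE (5+5=10). 10 + next roll (3) = 13. Cumulative: 62
Frame 6: SPARE (3+7=10). 10 + next roll (0) = 10. Cumulative: 72
Frame 7: OPEN (0+1=1). Cumulative: 73
Frame 8: OPEN (1+0=1). Cumulative: 74
Frame 9: STRIKE. 10 + next two rolls (2+0) = 12. Cumulative: 86
Frame 10: OPEN. Sum of all frame-10 rolls (2+0) = 2. Cumulative: 88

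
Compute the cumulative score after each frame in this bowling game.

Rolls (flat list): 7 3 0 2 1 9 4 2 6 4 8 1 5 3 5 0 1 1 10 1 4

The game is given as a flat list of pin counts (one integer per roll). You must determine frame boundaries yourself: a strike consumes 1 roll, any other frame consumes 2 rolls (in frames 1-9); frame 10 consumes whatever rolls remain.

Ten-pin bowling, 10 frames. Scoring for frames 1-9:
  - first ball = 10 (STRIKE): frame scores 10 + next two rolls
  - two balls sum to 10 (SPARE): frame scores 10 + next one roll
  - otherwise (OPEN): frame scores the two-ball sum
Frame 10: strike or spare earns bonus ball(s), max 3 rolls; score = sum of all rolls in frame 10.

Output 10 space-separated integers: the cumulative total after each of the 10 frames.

Frame 1: SPARE (7+3=10). 10 + next roll (0) = 10. Cumulative: 10
Frame 2: OPEN (0+2=2). Cumulative: 12
Frame 3: SPARE (1+9=10). 10 + next roll (4) = 14. Cumulative: 26
Frame 4: OPEN (4+2=6). Cumulative: 32
Frame 5: SPARE (6+4=10). 10 + next roll (8) = 18. Cumulative: 50
Frame 6: OPEN (8+1=9). Cumulative: 59
Frame 7: OPEN (5+3=8). Cumulative: 67
Frame 8: OPEN (5+0=5). Cumulative: 72
Frame 9: OPEN (1+1=2). Cumulative: 74
Frame 10: STRIKE. Sum of all frame-10 rolls (10+1+4) = 15. Cumulative: 89

Answer: 10 12 26 32 50 59 67 72 74 89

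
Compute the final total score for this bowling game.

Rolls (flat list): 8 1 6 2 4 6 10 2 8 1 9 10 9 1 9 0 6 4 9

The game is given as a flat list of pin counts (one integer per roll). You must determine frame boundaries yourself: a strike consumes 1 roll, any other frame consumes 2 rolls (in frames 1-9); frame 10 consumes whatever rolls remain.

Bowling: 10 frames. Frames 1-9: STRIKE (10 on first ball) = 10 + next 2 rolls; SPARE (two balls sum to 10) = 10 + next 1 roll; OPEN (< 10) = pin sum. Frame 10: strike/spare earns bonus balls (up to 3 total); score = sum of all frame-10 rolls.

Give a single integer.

Answer: 155

Derivation:
Frame 1: OPEN (8+1=9). Cumulative: 9
Frame 2: OPEN (6+2=8). Cumulative: 17
Frame 3: SPARE (4+6=10). 10 + next roll (10) = 20. Cumulative: 37
Frame 4: STRIKE. 10 + next two rolls (2+8) = 20. Cumulative: 57
Frame 5: SPARE (2+8=10). 10 + next roll (1) = 11. Cumulative: 68
Frame 6: SPARE (1+9=10). 10 + next roll (10) = 20. Cumulative: 88
Frame 7: STRIKE. 10 + next two rolls (9+1) = 20. Cumulative: 108
Frame 8: SPARE (9+1=10). 10 + next roll (9) = 19. Cumulative: 127
Frame 9: OPEN (9+0=9). Cumulative: 136
Frame 10: SPARE. Sum of all frame-10 rolls (6+4+9) = 19. Cumulative: 155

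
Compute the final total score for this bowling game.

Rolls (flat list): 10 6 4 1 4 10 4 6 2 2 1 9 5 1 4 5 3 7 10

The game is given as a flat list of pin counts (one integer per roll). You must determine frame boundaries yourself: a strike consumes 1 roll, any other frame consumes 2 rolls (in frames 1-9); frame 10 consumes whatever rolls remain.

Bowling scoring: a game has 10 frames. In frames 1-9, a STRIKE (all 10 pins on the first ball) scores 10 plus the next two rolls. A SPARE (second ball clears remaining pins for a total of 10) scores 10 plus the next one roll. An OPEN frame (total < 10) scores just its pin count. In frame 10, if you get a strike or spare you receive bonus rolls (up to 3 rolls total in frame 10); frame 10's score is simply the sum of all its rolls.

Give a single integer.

Frame 1: STRIKE. 10 + next two rolls (6+4) = 20. Cumulative: 20
Frame 2: SPARE (6+4=10). 10 + next roll (1) = 11. Cumulative: 31
Frame 3: OPEN (1+4=5). Cumulative: 36
Frame 4: STRIKE. 10 + next two rolls (4+6) = 20. Cumulative: 56
Frame 5: SPARE (4+6=10). 10 + next roll (2) = 12. Cumulative: 68
Frame 6: OPEN (2+2=4). Cumulative: 72
Frame 7: SPARE (1+9=10). 10 + next roll (5) = 15. Cumulative: 87
Frame 8: OPEN (5+1=6). Cumulative: 93
Frame 9: OPEN (4+5=9). Cumulative: 102
Frame 10: SPARE. Sum of all frame-10 rolls (3+7+10) = 20. Cumulative: 122

Answer: 122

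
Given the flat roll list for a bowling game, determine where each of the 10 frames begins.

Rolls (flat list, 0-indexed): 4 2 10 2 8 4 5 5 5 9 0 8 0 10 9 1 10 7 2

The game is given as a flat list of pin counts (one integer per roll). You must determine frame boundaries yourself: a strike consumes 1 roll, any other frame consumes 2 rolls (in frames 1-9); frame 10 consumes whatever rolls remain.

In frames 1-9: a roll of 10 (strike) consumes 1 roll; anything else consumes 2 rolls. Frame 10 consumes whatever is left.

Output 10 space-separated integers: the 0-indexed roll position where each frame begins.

Answer: 0 2 3 5 7 9 11 13 14 16

Derivation:
Frame 1 starts at roll index 0: rolls=4,2 (sum=6), consumes 2 rolls
Frame 2 starts at roll index 2: roll=10 (strike), consumes 1 roll
Frame 3 starts at roll index 3: rolls=2,8 (sum=10), consumes 2 rolls
Frame 4 starts at roll index 5: rolls=4,5 (sum=9), consumes 2 rolls
Frame 5 starts at roll index 7: rolls=5,5 (sum=10), consumes 2 rolls
Frame 6 starts at roll index 9: rolls=9,0 (sum=9), consumes 2 rolls
Frame 7 starts at roll index 11: rolls=8,0 (sum=8), consumes 2 rolls
Frame 8 starts at roll index 13: roll=10 (strike), consumes 1 roll
Frame 9 starts at roll index 14: rolls=9,1 (sum=10), consumes 2 rolls
Frame 10 starts at roll index 16: 3 remaining rolls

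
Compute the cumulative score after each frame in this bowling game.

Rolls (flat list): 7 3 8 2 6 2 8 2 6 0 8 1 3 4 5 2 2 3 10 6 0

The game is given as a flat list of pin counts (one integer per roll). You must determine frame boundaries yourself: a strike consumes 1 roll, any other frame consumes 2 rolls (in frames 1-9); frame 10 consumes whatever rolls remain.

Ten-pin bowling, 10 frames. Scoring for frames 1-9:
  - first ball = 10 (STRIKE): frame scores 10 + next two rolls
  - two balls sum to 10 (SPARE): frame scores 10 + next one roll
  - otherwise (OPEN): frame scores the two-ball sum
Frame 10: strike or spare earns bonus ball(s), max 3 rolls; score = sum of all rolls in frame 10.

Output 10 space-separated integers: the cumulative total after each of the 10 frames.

Frame 1: SPARE (7+3=10). 10 + next roll (8) = 18. Cumulative: 18
Frame 2: SPARE (8+2=10). 10 + next roll (6) = 16. Cumulative: 34
Frame 3: OPEN (6+2=8). Cumulative: 42
Frame 4: SPARE (8+2=10). 10 + next roll (6) = 16. Cumulative: 58
Frame 5: OPEN (6+0=6). Cumulative: 64
Frame 6: OPEN (8+1=9). Cumulative: 73
Frame 7: OPEN (3+4=7). Cumulative: 80
Frame 8: OPEN (5+2=7). Cumulative: 87
Frame 9: OPEN (2+3=5). Cumulative: 92
Frame 10: STRIKE. Sum of all frame-10 rolls (10+6+0) = 16. Cumulative: 108

Answer: 18 34 42 58 64 73 80 87 92 108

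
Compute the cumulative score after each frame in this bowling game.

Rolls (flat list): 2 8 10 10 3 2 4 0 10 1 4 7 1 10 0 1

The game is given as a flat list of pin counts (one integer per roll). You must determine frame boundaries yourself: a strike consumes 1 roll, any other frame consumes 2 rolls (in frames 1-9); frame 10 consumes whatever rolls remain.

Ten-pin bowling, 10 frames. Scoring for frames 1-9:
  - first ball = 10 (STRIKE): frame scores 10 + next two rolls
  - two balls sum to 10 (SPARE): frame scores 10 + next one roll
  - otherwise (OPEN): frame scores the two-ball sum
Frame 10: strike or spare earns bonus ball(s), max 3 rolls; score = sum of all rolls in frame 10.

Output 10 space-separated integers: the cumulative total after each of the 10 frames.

Frame 1: SPARE (2+8=10). 10 + next roll (10) = 20. Cumulative: 20
Frame 2: STRIKE. 10 + next two rolls (10+3) = 23. Cumulative: 43
Frame 3: STRIKE. 10 + next two rolls (3+2) = 15. Cumulative: 58
Frame 4: OPEN (3+2=5). Cumulative: 63
Frame 5: OPEN (4+0=4). Cumulative: 67
Frame 6: STRIKE. 10 + next two rolls (1+4) = 15. Cumulative: 82
Frame 7: OPEN (1+4=5). Cumulative: 87
Frame 8: OPEN (7+1=8). Cumulative: 95
Frame 9: STRIKE. 10 + next two rolls (0+1) = 11. Cumulative: 106
Frame 10: OPEN. Sum of all frame-10 rolls (0+1) = 1. Cumulative: 107

Answer: 20 43 58 63 67 82 87 95 106 107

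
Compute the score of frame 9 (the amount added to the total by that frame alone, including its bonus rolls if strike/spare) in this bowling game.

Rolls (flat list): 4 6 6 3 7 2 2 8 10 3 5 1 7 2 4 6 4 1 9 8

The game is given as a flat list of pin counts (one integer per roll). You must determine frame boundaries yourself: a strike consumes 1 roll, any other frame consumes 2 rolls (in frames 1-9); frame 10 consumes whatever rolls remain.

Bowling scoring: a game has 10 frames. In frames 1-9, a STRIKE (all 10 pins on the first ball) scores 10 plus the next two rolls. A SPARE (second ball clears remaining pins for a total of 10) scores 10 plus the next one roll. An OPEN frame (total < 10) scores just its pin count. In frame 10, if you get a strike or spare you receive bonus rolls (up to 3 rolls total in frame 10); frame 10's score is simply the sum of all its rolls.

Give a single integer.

Answer: 11

Derivation:
Frame 1: SPARE (4+6=10). 10 + next roll (6) = 16. Cumulative: 16
Frame 2: OPEN (6+3=9). Cumulative: 25
Frame 3: OPEN (7+2=9). Cumulative: 34
Frame 4: SPARE (2+8=10). 10 + next roll (10) = 20. Cumulative: 54
Frame 5: STRIKE. 10 + next two rolls (3+5) = 18. Cumulative: 72
Frame 6: OPEN (3+5=8). Cumulative: 80
Frame 7: OPEN (1+7=8). Cumulative: 88
Frame 8: OPEN (2+4=6). Cumulative: 94
Frame 9: SPARE (6+4=10). 10 + next roll (1) = 11. Cumulative: 105
Frame 10: SPARE. Sum of all frame-10 rolls (1+9+8) = 18. Cumulative: 123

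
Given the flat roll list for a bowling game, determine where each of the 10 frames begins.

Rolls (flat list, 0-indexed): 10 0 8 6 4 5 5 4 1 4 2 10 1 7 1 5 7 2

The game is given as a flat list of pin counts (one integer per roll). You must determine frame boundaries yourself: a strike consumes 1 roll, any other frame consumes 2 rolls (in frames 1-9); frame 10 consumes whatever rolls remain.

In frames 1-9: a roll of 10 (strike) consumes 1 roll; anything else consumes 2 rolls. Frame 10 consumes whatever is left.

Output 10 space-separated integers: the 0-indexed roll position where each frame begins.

Answer: 0 1 3 5 7 9 11 12 14 16

Derivation:
Frame 1 starts at roll index 0: roll=10 (strike), consumes 1 roll
Frame 2 starts at roll index 1: rolls=0,8 (sum=8), consumes 2 rolls
Frame 3 starts at roll index 3: rolls=6,4 (sum=10), consumes 2 rolls
Frame 4 starts at roll index 5: rolls=5,5 (sum=10), consumes 2 rolls
Frame 5 starts at roll index 7: rolls=4,1 (sum=5), consumes 2 rolls
Frame 6 starts at roll index 9: rolls=4,2 (sum=6), consumes 2 rolls
Frame 7 starts at roll index 11: roll=10 (strike), consumes 1 roll
Frame 8 starts at roll index 12: rolls=1,7 (sum=8), consumes 2 rolls
Frame 9 starts at roll index 14: rolls=1,5 (sum=6), consumes 2 rolls
Frame 10 starts at roll index 16: 2 remaining rolls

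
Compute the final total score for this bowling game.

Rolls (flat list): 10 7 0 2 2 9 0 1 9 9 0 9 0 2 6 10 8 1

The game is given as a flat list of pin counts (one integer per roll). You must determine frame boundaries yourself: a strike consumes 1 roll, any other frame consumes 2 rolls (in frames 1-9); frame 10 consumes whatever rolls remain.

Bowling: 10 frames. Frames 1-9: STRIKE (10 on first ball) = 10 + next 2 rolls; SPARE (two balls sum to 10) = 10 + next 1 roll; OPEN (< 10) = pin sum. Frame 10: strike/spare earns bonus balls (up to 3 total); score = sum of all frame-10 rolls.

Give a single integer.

Frame 1: STRIKE. 10 + next two rolls (7+0) = 17. Cumulative: 17
Frame 2: OPEN (7+0=7). Cumulative: 24
Frame 3: OPEN (2+2=4). Cumulative: 28
Frame 4: OPEN (9+0=9). Cumulative: 37
Frame 5: SPARE (1+9=10). 10 + next roll (9) = 19. Cumulative: 56
Frame 6: OPEN (9+0=9). Cumulative: 65
Frame 7: OPEN (9+0=9). Cumulative: 74
Frame 8: OPEN (2+6=8). Cumulative: 82
Frame 9: STRIKE. 10 + next two rolls (8+1) = 19. Cumulative: 101
Frame 10: OPEN. Sum of all frame-10 rolls (8+1) = 9. Cumulative: 110

Answer: 110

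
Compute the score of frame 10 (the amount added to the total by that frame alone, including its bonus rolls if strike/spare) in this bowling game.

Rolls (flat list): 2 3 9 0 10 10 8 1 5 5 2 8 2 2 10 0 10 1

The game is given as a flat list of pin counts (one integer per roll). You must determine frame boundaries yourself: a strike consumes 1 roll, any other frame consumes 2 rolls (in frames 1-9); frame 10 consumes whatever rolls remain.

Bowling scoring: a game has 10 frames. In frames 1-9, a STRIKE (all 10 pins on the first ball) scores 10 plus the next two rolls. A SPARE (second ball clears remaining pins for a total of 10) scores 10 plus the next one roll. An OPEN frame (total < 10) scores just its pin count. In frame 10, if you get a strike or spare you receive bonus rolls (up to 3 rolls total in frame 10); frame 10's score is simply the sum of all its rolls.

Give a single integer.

Frame 1: OPEN (2+3=5). Cumulative: 5
Frame 2: OPEN (9+0=9). Cumulative: 14
Frame 3: STRIKE. 10 + next two rolls (10+8) = 28. Cumulative: 42
Frame 4: STRIKE. 10 + next two rolls (8+1) = 19. Cumulative: 61
Frame 5: OPEN (8+1=9). Cumulative: 70
Frame 6: SPARE (5+5=10). 10 + next roll (2) = 12. Cumulative: 82
Frame 7: SPARE (2+8=10). 10 + next roll (2) = 12. Cumulative: 94
Frame 8: OPEN (2+2=4). Cumulative: 98
Frame 9: STRIKE. 10 + next two rolls (0+10) = 20. Cumulative: 118
Frame 10: SPARE. Sum of all frame-10 rolls (0+10+1) = 11. Cumulative: 129

Answer: 11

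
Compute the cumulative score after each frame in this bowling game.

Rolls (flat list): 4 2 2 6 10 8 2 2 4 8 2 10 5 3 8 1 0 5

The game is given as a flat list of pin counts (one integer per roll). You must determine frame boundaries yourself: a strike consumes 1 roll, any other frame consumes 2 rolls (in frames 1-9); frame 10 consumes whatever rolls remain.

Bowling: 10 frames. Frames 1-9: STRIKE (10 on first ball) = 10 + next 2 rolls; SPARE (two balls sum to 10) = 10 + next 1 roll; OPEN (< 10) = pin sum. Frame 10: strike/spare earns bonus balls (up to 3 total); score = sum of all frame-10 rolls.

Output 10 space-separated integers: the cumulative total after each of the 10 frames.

Answer: 6 14 34 46 52 72 90 98 107 112

Derivation:
Frame 1: OPEN (4+2=6). Cumulative: 6
Frame 2: OPEN (2+6=8). Cumulative: 14
Frame 3: STRIKE. 10 + next two rolls (8+2) = 20. Cumulative: 34
Frame 4: SPARE (8+2=10). 10 + next roll (2) = 12. Cumulative: 46
Frame 5: OPEN (2+4=6). Cumulative: 52
Frame 6: SPARE (8+2=10). 10 + next roll (10) = 20. Cumulative: 72
Frame 7: STRIKE. 10 + next two rolls (5+3) = 18. Cumulative: 90
Frame 8: OPEN (5+3=8). Cumulative: 98
Frame 9: OPEN (8+1=9). Cumulative: 107
Frame 10: OPEN. Sum of all frame-10 rolls (0+5) = 5. Cumulative: 112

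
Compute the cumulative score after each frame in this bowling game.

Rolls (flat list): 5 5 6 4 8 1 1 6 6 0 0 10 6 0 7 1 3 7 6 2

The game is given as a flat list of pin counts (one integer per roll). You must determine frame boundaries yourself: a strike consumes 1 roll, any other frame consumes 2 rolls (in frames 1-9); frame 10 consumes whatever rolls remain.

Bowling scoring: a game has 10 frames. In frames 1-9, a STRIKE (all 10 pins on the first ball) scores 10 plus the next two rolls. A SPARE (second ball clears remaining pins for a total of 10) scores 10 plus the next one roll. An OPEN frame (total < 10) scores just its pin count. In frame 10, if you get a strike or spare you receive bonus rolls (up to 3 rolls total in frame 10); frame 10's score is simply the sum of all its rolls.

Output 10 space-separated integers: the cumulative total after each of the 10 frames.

Frame 1: SPARE (5+5=10). 10 + next roll (6) = 16. Cumulative: 16
Frame 2: SPARE (6+4=10). 10 + next roll (8) = 18. Cumulative: 34
Frame 3: OPEN (8+1=9). Cumulative: 43
Frame 4: OPEN (1+6=7). Cumulative: 50
Frame 5: OPEN (6+0=6). Cumulative: 56
Frame 6: SPARE (0+10=10). 10 + next roll (6) = 16. Cumulative: 72
Frame 7: OPEN (6+0=6). Cumulative: 78
Frame 8: OPEN (7+1=8). Cumulative: 86
Frame 9: SPARE (3+7=10). 10 + next roll (6) = 16. Cumulative: 102
Frame 10: OPEN. Sum of all frame-10 rolls (6+2) = 8. Cumulative: 110

Answer: 16 34 43 50 56 72 78 86 102 110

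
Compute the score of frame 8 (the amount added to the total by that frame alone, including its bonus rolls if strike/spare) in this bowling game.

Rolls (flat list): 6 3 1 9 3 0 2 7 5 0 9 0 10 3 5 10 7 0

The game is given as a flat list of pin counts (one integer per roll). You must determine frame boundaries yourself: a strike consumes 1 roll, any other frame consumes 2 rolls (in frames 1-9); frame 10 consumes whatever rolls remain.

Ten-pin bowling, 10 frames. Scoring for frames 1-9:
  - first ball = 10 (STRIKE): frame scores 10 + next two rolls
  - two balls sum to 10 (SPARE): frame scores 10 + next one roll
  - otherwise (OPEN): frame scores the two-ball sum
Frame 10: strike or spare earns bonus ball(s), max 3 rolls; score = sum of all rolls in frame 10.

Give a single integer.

Answer: 8

Derivation:
Frame 1: OPEN (6+3=9). Cumulative: 9
Frame 2: SPARE (1+9=10). 10 + next roll (3) = 13. Cumulative: 22
Frame 3: OPEN (3+0=3). Cumulative: 25
Frame 4: OPEN (2+7=9). Cumulative: 34
Frame 5: OPEN (5+0=5). Cumulative: 39
Frame 6: OPEN (9+0=9). Cumulative: 48
Frame 7: STRIKE. 10 + next two rolls (3+5) = 18. Cumulative: 66
Frame 8: OPEN (3+5=8). Cumulative: 74
Frame 9: STRIKE. 10 + next two rolls (7+0) = 17. Cumulative: 91
Frame 10: OPEN. Sum of all frame-10 rolls (7+0) = 7. Cumulative: 98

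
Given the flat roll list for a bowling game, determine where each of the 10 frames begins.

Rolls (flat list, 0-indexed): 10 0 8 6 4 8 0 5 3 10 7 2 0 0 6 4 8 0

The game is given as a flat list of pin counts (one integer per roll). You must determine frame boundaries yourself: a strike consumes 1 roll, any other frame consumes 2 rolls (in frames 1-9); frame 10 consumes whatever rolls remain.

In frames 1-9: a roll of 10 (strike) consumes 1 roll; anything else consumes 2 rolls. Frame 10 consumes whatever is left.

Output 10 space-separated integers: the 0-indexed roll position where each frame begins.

Answer: 0 1 3 5 7 9 10 12 14 16

Derivation:
Frame 1 starts at roll index 0: roll=10 (strike), consumes 1 roll
Frame 2 starts at roll index 1: rolls=0,8 (sum=8), consumes 2 rolls
Frame 3 starts at roll index 3: rolls=6,4 (sum=10), consumes 2 rolls
Frame 4 starts at roll index 5: rolls=8,0 (sum=8), consumes 2 rolls
Frame 5 starts at roll index 7: rolls=5,3 (sum=8), consumes 2 rolls
Frame 6 starts at roll index 9: roll=10 (strike), consumes 1 roll
Frame 7 starts at roll index 10: rolls=7,2 (sum=9), consumes 2 rolls
Frame 8 starts at roll index 12: rolls=0,0 (sum=0), consumes 2 rolls
Frame 9 starts at roll index 14: rolls=6,4 (sum=10), consumes 2 rolls
Frame 10 starts at roll index 16: 2 remaining rolls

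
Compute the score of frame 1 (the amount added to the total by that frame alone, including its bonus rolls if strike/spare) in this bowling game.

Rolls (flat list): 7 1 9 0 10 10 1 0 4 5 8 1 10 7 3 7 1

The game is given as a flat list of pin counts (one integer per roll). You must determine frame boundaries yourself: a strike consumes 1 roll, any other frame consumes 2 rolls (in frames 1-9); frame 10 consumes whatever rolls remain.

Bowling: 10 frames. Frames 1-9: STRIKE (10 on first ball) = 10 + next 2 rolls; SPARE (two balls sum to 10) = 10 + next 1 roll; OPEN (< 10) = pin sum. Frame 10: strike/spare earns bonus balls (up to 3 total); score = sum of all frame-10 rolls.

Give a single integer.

Frame 1: OPEN (7+1=8). Cumulative: 8
Frame 2: OPEN (9+0=9). Cumulative: 17
Frame 3: STRIKE. 10 + next two rolls (10+1) = 21. Cumulative: 38

Answer: 8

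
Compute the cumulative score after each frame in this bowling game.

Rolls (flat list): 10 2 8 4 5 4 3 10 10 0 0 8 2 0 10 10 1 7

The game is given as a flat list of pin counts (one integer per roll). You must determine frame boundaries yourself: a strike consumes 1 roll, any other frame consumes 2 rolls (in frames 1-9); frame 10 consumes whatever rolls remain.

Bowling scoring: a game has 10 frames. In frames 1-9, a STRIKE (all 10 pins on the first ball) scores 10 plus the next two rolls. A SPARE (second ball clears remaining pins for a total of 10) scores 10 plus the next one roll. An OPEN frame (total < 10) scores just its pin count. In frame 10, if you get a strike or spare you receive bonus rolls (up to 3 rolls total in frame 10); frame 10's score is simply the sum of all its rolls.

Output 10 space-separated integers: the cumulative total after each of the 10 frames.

Frame 1: STRIKE. 10 + next two rolls (2+8) = 20. Cumulative: 20
Frame 2: SPARE (2+8=10). 10 + next roll (4) = 14. Cumulative: 34
Frame 3: OPEN (4+5=9). Cumulative: 43
Frame 4: OPEN (4+3=7). Cumulative: 50
Frame 5: STRIKE. 10 + next two rolls (10+0) = 20. Cumulative: 70
Frame 6: STRIKE. 10 + next two rolls (0+0) = 10. Cumulative: 80
Frame 7: OPEN (0+0=0). Cumulative: 80
Frame 8: SPARE (8+2=10). 10 + next roll (0) = 10. Cumulative: 90
Frame 9: SPARE (0+10=10). 10 + next roll (10) = 20. Cumulative: 110
Frame 10: STRIKE. Sum of all frame-10 rolls (10+1+7) = 18. Cumulative: 128

Answer: 20 34 43 50 70 80 80 90 110 128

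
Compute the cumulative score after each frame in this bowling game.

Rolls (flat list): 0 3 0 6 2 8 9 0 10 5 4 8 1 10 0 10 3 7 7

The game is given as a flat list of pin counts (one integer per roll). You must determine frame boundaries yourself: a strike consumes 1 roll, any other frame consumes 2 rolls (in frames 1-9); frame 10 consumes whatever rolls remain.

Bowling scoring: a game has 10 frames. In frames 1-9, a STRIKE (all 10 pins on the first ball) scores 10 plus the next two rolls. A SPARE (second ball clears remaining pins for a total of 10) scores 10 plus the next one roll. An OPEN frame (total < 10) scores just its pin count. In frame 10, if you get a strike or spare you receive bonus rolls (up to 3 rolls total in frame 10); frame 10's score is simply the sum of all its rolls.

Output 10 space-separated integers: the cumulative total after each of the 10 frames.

Answer: 3 9 28 37 56 65 74 94 107 124

Derivation:
Frame 1: OPEN (0+3=3). Cumulative: 3
Frame 2: OPEN (0+6=6). Cumulative: 9
Frame 3: SPARE (2+8=10). 10 + next roll (9) = 19. Cumulative: 28
Frame 4: OPEN (9+0=9). Cumulative: 37
Frame 5: STRIKE. 10 + next two rolls (5+4) = 19. Cumulative: 56
Frame 6: OPEN (5+4=9). Cumulative: 65
Frame 7: OPEN (8+1=9). Cumulative: 74
Frame 8: STRIKE. 10 + next two rolls (0+10) = 20. Cumulative: 94
Frame 9: SPARE (0+10=10). 10 + next roll (3) = 13. Cumulative: 107
Frame 10: SPARE. Sum of all frame-10 rolls (3+7+7) = 17. Cumulative: 124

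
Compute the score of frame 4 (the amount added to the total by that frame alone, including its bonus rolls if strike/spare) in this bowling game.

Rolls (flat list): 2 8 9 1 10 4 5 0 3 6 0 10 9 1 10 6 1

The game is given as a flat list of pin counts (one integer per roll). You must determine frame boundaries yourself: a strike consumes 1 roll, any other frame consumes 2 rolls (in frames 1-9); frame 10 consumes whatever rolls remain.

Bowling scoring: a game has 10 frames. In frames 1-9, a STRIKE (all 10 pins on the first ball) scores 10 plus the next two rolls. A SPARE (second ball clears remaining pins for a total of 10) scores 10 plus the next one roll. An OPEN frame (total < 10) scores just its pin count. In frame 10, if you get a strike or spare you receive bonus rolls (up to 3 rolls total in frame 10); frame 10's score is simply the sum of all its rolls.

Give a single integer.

Frame 1: SPARE (2+8=10). 10 + next roll (9) = 19. Cumulative: 19
Frame 2: SPARE (9+1=10). 10 + next roll (10) = 20. Cumulative: 39
Frame 3: STRIKE. 10 + next two rolls (4+5) = 19. Cumulative: 58
Frame 4: OPEN (4+5=9). Cumulative: 67
Frame 5: OPEN (0+3=3). Cumulative: 70
Frame 6: OPEN (6+0=6). Cumulative: 76

Answer: 9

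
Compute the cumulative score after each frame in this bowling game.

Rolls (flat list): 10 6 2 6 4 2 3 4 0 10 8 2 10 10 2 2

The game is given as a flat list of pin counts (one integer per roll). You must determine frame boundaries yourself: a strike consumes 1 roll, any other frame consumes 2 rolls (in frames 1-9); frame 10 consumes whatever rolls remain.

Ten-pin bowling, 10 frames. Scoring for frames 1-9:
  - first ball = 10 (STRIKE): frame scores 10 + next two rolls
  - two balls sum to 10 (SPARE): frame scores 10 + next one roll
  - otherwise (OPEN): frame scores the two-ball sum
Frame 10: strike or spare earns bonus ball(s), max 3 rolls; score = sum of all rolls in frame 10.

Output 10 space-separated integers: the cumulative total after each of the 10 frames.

Answer: 18 26 38 43 47 67 87 109 123 127

Derivation:
Frame 1: STRIKE. 10 + next two rolls (6+2) = 18. Cumulative: 18
Frame 2: OPEN (6+2=8). Cumulative: 26
Frame 3: SPARE (6+4=10). 10 + next roll (2) = 12. Cumulative: 38
Frame 4: OPEN (2+3=5). Cumulative: 43
Frame 5: OPEN (4+0=4). Cumulative: 47
Frame 6: STRIKE. 10 + next two rolls (8+2) = 20. Cumulative: 67
Frame 7: SPARE (8+2=10). 10 + next roll (10) = 20. Cumulative: 87
Frame 8: STRIKE. 10 + next two rolls (10+2) = 22. Cumulative: 109
Frame 9: STRIKE. 10 + next two rolls (2+2) = 14. Cumulative: 123
Frame 10: OPEN. Sum of all frame-10 rolls (2+2) = 4. Cumulative: 127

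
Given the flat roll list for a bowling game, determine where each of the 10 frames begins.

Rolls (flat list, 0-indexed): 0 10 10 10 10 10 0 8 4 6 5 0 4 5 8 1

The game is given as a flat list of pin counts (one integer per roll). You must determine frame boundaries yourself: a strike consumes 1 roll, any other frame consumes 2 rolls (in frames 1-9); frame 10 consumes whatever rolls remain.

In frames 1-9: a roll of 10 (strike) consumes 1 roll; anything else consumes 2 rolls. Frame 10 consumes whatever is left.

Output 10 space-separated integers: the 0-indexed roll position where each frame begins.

Answer: 0 2 3 4 5 6 8 10 12 14

Derivation:
Frame 1 starts at roll index 0: rolls=0,10 (sum=10), consumes 2 rolls
Frame 2 starts at roll index 2: roll=10 (strike), consumes 1 roll
Frame 3 starts at roll index 3: roll=10 (strike), consumes 1 roll
Frame 4 starts at roll index 4: roll=10 (strike), consumes 1 roll
Frame 5 starts at roll index 5: roll=10 (strike), consumes 1 roll
Frame 6 starts at roll index 6: rolls=0,8 (sum=8), consumes 2 rolls
Frame 7 starts at roll index 8: rolls=4,6 (sum=10), consumes 2 rolls
Frame 8 starts at roll index 10: rolls=5,0 (sum=5), consumes 2 rolls
Frame 9 starts at roll index 12: rolls=4,5 (sum=9), consumes 2 rolls
Frame 10 starts at roll index 14: 2 remaining rolls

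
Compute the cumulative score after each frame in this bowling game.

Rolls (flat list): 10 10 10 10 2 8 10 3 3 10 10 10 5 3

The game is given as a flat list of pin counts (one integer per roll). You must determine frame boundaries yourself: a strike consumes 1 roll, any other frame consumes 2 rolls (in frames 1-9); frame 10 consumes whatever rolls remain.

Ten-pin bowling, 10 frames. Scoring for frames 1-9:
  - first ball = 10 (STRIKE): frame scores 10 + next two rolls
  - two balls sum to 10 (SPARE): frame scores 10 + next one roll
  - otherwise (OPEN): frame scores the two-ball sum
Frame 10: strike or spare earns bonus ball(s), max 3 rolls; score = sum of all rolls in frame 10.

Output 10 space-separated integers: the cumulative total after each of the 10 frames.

Frame 1: STRIKE. 10 + next two rolls (10+10) = 30. Cumulative: 30
Frame 2: STRIKE. 10 + next two rolls (10+10) = 30. Cumulative: 60
Frame 3: STRIKE. 10 + next two rolls (10+2) = 22. Cumulative: 82
Frame 4: STRIKE. 10 + next two rolls (2+8) = 20. Cumulative: 102
Frame 5: SPARE (2+8=10). 10 + next roll (10) = 20. Cumulative: 122
Frame 6: STRIKE. 10 + next two rolls (3+3) = 16. Cumulative: 138
Frame 7: OPEN (3+3=6). Cumulative: 144
Frame 8: STRIKE. 10 + next two rolls (10+10) = 30. Cumulative: 174
Frame 9: STRIKE. 10 + next two rolls (10+5) = 25. Cumulative: 199
Frame 10: STRIKE. Sum of all frame-10 rolls (10+5+3) = 18. Cumulative: 217

Answer: 30 60 82 102 122 138 144 174 199 217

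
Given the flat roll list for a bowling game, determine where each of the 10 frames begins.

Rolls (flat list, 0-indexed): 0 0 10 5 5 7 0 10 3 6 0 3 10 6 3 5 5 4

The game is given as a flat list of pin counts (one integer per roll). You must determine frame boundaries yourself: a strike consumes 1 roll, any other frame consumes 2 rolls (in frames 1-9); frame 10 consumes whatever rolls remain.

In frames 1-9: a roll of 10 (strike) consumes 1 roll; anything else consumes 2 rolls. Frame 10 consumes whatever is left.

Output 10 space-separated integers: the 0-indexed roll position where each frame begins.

Answer: 0 2 3 5 7 8 10 12 13 15

Derivation:
Frame 1 starts at roll index 0: rolls=0,0 (sum=0), consumes 2 rolls
Frame 2 starts at roll index 2: roll=10 (strike), consumes 1 roll
Frame 3 starts at roll index 3: rolls=5,5 (sum=10), consumes 2 rolls
Frame 4 starts at roll index 5: rolls=7,0 (sum=7), consumes 2 rolls
Frame 5 starts at roll index 7: roll=10 (strike), consumes 1 roll
Frame 6 starts at roll index 8: rolls=3,6 (sum=9), consumes 2 rolls
Frame 7 starts at roll index 10: rolls=0,3 (sum=3), consumes 2 rolls
Frame 8 starts at roll index 12: roll=10 (strike), consumes 1 roll
Frame 9 starts at roll index 13: rolls=6,3 (sum=9), consumes 2 rolls
Frame 10 starts at roll index 15: 3 remaining rolls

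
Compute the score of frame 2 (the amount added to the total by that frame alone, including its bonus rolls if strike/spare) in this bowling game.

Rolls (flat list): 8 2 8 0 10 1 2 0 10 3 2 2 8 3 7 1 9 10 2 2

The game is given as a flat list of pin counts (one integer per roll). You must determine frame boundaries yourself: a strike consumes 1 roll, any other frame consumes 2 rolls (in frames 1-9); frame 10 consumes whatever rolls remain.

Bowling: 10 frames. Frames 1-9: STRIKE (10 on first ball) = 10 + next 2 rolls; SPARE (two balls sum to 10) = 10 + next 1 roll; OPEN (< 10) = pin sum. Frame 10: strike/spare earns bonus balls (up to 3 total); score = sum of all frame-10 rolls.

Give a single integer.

Answer: 8

Derivation:
Frame 1: SPARE (8+2=10). 10 + next roll (8) = 18. Cumulative: 18
Frame 2: OPEN (8+0=8). Cumulative: 26
Frame 3: STRIKE. 10 + next two rolls (1+2) = 13. Cumulative: 39
Frame 4: OPEN (1+2=3). Cumulative: 42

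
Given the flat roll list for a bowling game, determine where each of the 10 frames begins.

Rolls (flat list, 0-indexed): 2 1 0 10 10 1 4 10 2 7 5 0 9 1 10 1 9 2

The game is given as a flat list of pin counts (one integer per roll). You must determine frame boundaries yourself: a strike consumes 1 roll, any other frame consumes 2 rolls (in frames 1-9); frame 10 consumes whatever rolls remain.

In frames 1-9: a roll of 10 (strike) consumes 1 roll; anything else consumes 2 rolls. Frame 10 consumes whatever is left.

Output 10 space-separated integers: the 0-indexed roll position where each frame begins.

Answer: 0 2 4 5 7 8 10 12 14 15

Derivation:
Frame 1 starts at roll index 0: rolls=2,1 (sum=3), consumes 2 rolls
Frame 2 starts at roll index 2: rolls=0,10 (sum=10), consumes 2 rolls
Frame 3 starts at roll index 4: roll=10 (strike), consumes 1 roll
Frame 4 starts at roll index 5: rolls=1,4 (sum=5), consumes 2 rolls
Frame 5 starts at roll index 7: roll=10 (strike), consumes 1 roll
Frame 6 starts at roll index 8: rolls=2,7 (sum=9), consumes 2 rolls
Frame 7 starts at roll index 10: rolls=5,0 (sum=5), consumes 2 rolls
Frame 8 starts at roll index 12: rolls=9,1 (sum=10), consumes 2 rolls
Frame 9 starts at roll index 14: roll=10 (strike), consumes 1 roll
Frame 10 starts at roll index 15: 3 remaining rolls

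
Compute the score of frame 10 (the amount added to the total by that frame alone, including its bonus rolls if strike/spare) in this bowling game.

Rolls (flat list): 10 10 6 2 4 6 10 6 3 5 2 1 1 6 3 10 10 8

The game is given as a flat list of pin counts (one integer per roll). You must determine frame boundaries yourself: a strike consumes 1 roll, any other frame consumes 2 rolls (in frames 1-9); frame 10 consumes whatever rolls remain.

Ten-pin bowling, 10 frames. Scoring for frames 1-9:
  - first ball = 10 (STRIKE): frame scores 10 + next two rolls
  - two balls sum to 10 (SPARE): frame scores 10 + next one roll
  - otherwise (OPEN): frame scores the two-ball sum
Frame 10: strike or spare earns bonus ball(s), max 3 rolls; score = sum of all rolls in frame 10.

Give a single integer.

Frame 1: STRIKE. 10 + next two rolls (10+6) = 26. Cumulative: 26
Frame 2: STRIKE. 10 + next two rolls (6+2) = 18. Cumulative: 44
Frame 3: OPEN (6+2=8). Cumulative: 52
Frame 4: SPARE (4+6=10). 10 + next roll (10) = 20. Cumulative: 72
Frame 5: STRIKE. 10 + next two rolls (6+3) = 19. Cumulative: 91
Frame 6: OPEN (6+3=9). Cumulative: 100
Frame 7: OPEN (5+2=7). Cumulative: 107
Frame 8: OPEN (1+1=2). Cumulative: 109
Frame 9: OPEN (6+3=9). Cumulative: 118
Frame 10: STRIKE. Sum of all frame-10 rolls (10+10+8) = 28. Cumulative: 146

Answer: 28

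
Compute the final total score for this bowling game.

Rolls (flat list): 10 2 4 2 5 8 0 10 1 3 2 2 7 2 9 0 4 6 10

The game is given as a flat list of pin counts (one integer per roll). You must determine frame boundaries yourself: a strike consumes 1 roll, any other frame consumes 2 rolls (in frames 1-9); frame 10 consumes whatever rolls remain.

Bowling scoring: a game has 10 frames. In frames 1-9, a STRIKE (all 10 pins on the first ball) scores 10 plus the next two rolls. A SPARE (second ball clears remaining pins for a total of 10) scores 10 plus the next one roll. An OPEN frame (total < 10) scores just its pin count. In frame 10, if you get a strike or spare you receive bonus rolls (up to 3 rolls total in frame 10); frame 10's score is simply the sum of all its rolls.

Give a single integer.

Frame 1: STRIKE. 10 + next two rolls (2+4) = 16. Cumulative: 16
Frame 2: OPEN (2+4=6). Cumulative: 22
Frame 3: OPEN (2+5=7). Cumulative: 29
Frame 4: OPEN (8+0=8). Cumulative: 37
Frame 5: STRIKE. 10 + next two rolls (1+3) = 14. Cumulative: 51
Frame 6: OPEN (1+3=4). Cumulative: 55
Frame 7: OPEN (2+2=4). Cumulative: 59
Frame 8: OPEN (7+2=9). Cumulative: 68
Frame 9: OPEN (9+0=9). Cumulative: 77
Frame 10: SPARE. Sum of all frame-10 rolls (4+6+10) = 20. Cumulative: 97

Answer: 97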